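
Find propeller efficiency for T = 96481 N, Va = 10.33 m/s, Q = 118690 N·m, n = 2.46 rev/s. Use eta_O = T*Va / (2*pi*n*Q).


Formula: eta = T * Va / (2 * pi * n * Q)
Step 1 — numerator = T * Va = 96481 * 10.33 = 996648.73
Step 2 — 2 * pi * n = 2 * pi * 2.46 = 15.456636
Step 3 — denominator = 15.456636 * 118690 = 1834548.13
Step 4 — eta = 996648.73 / 1834548.13 ≈ 0.54327 (5 s.f.)

0.54327


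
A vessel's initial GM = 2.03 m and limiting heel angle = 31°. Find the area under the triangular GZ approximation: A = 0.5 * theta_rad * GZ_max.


Formula: GZ_max = GM * sin(theta); Area = 0.5 * theta_rad * GZ_max
Step 1 — GZ_max = 2.03 * sin(31°) = 2.03 * 0.515038 = 1.045527 m
Step 2 — theta_rad = 31 * pi/180 = 0.541052 rad
Step 3 — Area = 0.5 * 0.541052 * 1.045527 ≈ 0.28284 m·rad (5 s.f.)

0.28284 m·rad


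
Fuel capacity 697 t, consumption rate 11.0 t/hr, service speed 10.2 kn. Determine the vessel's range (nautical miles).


Formula: endurance = fuel / rate; range = endurance * speed
Step 1 — endurance = 697 / 11.0 = 63.3636 hours
Step 2 — range = 63.3636 * 10.2 ≈ 646.31 nautical miles (5 s.f.)

646.31 NM


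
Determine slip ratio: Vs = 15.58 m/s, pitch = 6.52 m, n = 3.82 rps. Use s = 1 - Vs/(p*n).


Formula: s = 1 - Vs / (p * n)
Step 1 — p * n = 6.52 * 3.82 = 24.9064
Step 2 — Vs / (p*n) = 15.58 / 24.9064 = 0.625542 (6 d.p.)
Step 3 — s = 1 - 0.625542 = 0.374458

0.374458


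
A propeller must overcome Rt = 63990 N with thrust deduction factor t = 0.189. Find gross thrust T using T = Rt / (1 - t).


Formula: T = Rt / (1 - t)
Step 1 — (1 - t) = 1 - 0.189 = 0.811
Step 2 — T = 63990 / 0.811 ≈ 78903 N (5 s.f.)

78903 N


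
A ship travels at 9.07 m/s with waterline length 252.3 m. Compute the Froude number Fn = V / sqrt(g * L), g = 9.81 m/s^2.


Formula: Fn = V / sqrt(g * L)
Step 1 — g * L = 9.81 * 252.3 = 2475.063
Step 2 — sqrt(g * L) = sqrt(2475.063) = 49.750005
Step 3 — Fn = 9.07 / 49.750005 ≈ 0.18231 (5 s.f.)

0.18231


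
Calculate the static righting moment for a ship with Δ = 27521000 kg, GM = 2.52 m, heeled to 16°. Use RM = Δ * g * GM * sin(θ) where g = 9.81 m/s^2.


Formula: GZ = GM * sin(theta); RM = disp * g * GZ
Step 1 — GZ = 2.52 * sin(16°) = 2.52 * 0.275637 = 0.694605 m
Step 2 — RM = 27521000 * 9.81 * 0.694605 ≈ 187530000 N·m (5 s.f.)

187530000 N·m


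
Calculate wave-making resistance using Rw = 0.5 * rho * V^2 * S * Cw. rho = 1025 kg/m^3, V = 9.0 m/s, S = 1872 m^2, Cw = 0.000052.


Formula: Rw = 0.5 * rho * V^2 * S * Cw
Step 1 — V^2 = 9.0^2 = 81.0
Step 2 — 0.5 * rho * V^2 = 0.5 * 1025 * 81.0 = 41512.5
Step 3 — Rw = 41512.5 * 1872 * 0.000052 ≈ 4041.0 N (5 s.f.)

4041.0 N


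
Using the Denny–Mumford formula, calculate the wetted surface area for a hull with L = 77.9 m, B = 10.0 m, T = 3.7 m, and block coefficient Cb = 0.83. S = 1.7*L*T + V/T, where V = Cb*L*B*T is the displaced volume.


Formula: S = 1.7*L*T + V/T with V = Cb*L*B*T, i.e. S = L * (1.7*T + Cb*B)
Step 1 — 1.7*T = 1.7 * 3.7 = 6.29 m
Step 2 — Cb*B = 0.83 * 10.0 = 8.3 m
Step 3 — 1.7*T + Cb*B = 6.29 + 8.3 = 14.59 m
Step 4 — S = 77.9 * 14.59 ≈ 1136.6 m^2 (5 s.f.)

1136.6 m^2


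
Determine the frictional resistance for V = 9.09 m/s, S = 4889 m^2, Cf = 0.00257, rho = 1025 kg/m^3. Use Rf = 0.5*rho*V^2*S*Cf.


Formula: Rf = 0.5 * rho * V^2 * S * Cf
Step 1 — V^2 = 9.09^2 = 82.6281
Step 2 — 0.5 * rho * V^2 = 0.5 * 1025 * 82.6281 = 42346.90125
Step 3 — Rf = 42346.90125 * 4889 * 0.00257 ≈ 532080 N (5 s.f.)

532080 N


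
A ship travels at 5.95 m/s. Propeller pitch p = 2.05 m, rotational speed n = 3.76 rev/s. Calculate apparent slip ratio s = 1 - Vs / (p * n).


Formula: s = 1 - Vs / (p * n)
Step 1 — p * n = 2.05 * 3.76 = 7.708
Step 2 — Vs / (p*n) = 5.95 / 7.708 = 0.771925 (6 d.p.)
Step 3 — s = 1 - 0.771925 = 0.228075

0.228075


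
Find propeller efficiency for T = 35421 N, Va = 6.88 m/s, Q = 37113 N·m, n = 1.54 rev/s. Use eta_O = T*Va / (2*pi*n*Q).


Formula: eta = T * Va / (2 * pi * n * Q)
Step 1 — numerator = T * Va = 35421 * 6.88 = 243696.48
Step 2 — 2 * pi * n = 2 * pi * 1.54 = 9.676105
Step 3 — denominator = 9.676105 * 37113 = 359109.28
Step 4 — eta = 243696.48 / 359109.28 ≈ 0.67861 (5 s.f.)

0.67861


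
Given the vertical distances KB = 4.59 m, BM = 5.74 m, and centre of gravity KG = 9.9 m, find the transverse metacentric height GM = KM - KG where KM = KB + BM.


Formula: GM = KB + BM - KG
Step 1 — KM = KB + BM = 4.59 + 5.74 = 10.33 m
Step 2 — GM = KM - KG = 10.33 - 9.9 = 0.43 m

0.43 m


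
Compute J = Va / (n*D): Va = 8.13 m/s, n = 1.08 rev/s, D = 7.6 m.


Formula: J = Va / (n * D)
Step 1 — n * D = 1.08 * 7.6 = 8.208
Step 2 — J = 8.13 / 8.208 ≈ 0.99050 (5 s.f.)

0.99050


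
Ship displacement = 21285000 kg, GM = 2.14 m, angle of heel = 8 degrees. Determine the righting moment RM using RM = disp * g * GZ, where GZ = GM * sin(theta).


Formula: GZ = GM * sin(theta); RM = disp * g * GZ
Step 1 — GZ = 2.14 * sin(8°) = 2.14 * 0.139173 = 0.29783 m
Step 2 — RM = 21285000 * 9.81 * 0.29783 ≈ 62189000 N·m (5 s.f.)

62189000 N·m


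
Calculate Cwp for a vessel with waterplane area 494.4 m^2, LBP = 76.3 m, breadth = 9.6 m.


Formula: Cwp = Aw / (L * B)
Step 1 — L * B = 76.3 * 9.6 = 732.48 m^2
Step 2 — Cwp = 494.4 / 732.48 ≈ 0.67497 (5 s.f.)

0.67497


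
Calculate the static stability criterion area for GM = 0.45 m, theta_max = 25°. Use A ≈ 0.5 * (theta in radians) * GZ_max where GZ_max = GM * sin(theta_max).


Formula: GZ_max = GM * sin(theta); Area = 0.5 * theta_rad * GZ_max
Step 1 — GZ_max = 0.45 * sin(25°) = 0.45 * 0.422618 = 0.190178 m
Step 2 — theta_rad = 25 * pi/180 = 0.436332 rad
Step 3 — Area = 0.5 * 0.436332 * 0.190178 ≈ 0.041490 m·rad (5 s.f.)

0.041490 m·rad


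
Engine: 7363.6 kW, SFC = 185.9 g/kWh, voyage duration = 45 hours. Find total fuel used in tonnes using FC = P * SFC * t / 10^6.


Formula: FC (tonnes) = P * SFC * t / 1,000,000
Step 1 — P * SFC * t = 7363.6 * 185.9 * 45 = 61600195.8 g
Step 2 — FC (tonnes) = 61600195.8 / 1,000,000 ≈ 61.600 tonnes (5 s.f.)

61.600 tonnes


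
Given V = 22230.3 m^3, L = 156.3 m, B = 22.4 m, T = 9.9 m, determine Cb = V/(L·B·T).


Formula: Cb = V / (L * B * T)
Step 1 — L * B * T = 156.3 * 22.4 * 9.9 = 34661.088 m^3
Step 2 — Cb = 22230.3 / 34661.088 ≈ 0.64136 (5 s.f.)

0.64136


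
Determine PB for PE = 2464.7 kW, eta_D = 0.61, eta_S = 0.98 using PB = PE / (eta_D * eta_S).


Formula: PB = PE / (eta_D * eta_S)
Step 1 — combined efficiency = eta_D * eta_S = 0.61 * 0.98 = 0.5978
Step 2 — PB = 2464.7 / 0.5978 ≈ 4123.0 kW (5 s.f.)

4123.0 kW


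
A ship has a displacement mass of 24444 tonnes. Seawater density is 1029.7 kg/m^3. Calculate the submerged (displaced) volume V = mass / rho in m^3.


Formula: V = mass / rho
Step 1 — convert tonnes to kg: 24444 t * 1000 = 24444000 kg
Step 2 — V = 24444000 / 1029.7 ≈ 23739 m^3 (5 s.f.)

23739 m^3


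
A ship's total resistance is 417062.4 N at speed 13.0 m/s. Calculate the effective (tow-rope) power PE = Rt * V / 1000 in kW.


Formula: PE = Rt * V / 1000 (kW)
Step 1 — PE (W) = 417062.4 * 13.0 = 5421811.2 W
Step 2 — PE (kW) = 5421811.2 / 1000 ≈ 5421.8 kW (5 s.f.)

5421.8 kW


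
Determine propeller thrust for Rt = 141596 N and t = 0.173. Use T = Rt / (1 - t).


Formula: T = Rt / (1 - t)
Step 1 — (1 - t) = 1 - 0.173 = 0.827
Step 2 — T = 141596 / 0.827 ≈ 171220 N (5 s.f.)

171220 N


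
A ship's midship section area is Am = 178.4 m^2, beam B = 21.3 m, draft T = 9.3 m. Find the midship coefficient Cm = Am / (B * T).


Formula: Cm = Am / (B * T)
Step 1 — B * T = 21.3 * 9.3 = 198.09 m^2
Step 2 — Cm = 178.4 / 198.09 ≈ 0.90060 (5 s.f.)

0.90060


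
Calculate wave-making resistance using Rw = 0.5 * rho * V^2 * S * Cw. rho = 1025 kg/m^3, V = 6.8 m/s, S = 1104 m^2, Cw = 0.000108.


Formula: Rw = 0.5 * rho * V^2 * S * Cw
Step 1 — V^2 = 6.8^2 = 46.24
Step 2 — 0.5 * rho * V^2 = 0.5 * 1025 * 46.24 = 23698.0
Step 3 — Rw = 23698.0 * 1104 * 0.000108 ≈ 2825.6 N (5 s.f.)

2825.6 N


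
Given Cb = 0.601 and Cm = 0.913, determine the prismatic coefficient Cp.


Formula: Cp = Cb / Cm
Substituting: Cp = 0.601 / 0.913
Result: Cp ≈ 0.65827 (5 s.f.)

0.65827


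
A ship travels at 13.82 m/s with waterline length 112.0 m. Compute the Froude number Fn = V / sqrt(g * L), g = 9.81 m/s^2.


Formula: Fn = V / sqrt(g * L)
Step 1 — g * L = 9.81 * 112.0 = 1098.72
Step 2 — sqrt(g * L) = sqrt(1098.72) = 33.146946
Step 3 — Fn = 13.82 / 33.146946 ≈ 0.41693 (5 s.f.)

0.41693


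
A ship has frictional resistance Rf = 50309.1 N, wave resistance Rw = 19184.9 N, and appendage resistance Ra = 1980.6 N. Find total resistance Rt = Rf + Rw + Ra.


Formula: Rt = Rf + Rw + Ra
Substituting: Rt = 50309.1 + 19184.9 + 1980.6
Result: Rt = 71474.6 N

71474.6 N


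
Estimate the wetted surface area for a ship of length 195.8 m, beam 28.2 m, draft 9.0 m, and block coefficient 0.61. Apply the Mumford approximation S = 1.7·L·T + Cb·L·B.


Formula: S = 1.7*L*T + V/T with V = Cb*L*B*T, i.e. S = L * (1.7*T + Cb*B)
Step 1 — 1.7*T = 1.7 * 9.0 = 15.3 m
Step 2 — Cb*B = 0.61 * 28.2 = 17.202 m
Step 3 — 1.7*T + Cb*B = 15.3 + 17.202 = 32.502 m
Step 4 — S = 195.8 * 32.502 ≈ 6363.9 m^2 (5 s.f.)

6363.9 m^2


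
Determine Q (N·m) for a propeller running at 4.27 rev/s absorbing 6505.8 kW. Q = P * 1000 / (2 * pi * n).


Formula: Q = P_W / (2 * pi * n)
Step 1 — P_W = 6505.8 kW * 1000 = 6505800.0 W
Step 2 — 2 * pi * n = 2 * pi * 4.27 = 26.829201
Step 3 — Q = 6505800.0 / 26.829201 ≈ 242490 N·m (5 s.f.)

242490 N·m


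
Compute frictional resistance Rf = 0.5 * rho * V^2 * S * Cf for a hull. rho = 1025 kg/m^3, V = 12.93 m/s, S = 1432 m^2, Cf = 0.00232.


Formula: Rf = 0.5 * rho * V^2 * S * Cf
Step 1 — V^2 = 12.93^2 = 167.1849
Step 2 — 0.5 * rho * V^2 = 0.5 * 1025 * 167.1849 = 85682.26125
Step 3 — Rf = 85682.26125 * 1432 * 0.00232 ≈ 284660 N (5 s.f.)

284660 N


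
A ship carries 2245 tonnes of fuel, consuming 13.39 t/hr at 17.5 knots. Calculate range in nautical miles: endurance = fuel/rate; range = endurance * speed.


Formula: endurance = fuel / rate; range = endurance * speed
Step 1 — endurance = 2245 / 13.39 = 167.6624 hours
Step 2 — range = 167.6624 * 17.5 ≈ 2934.1 nautical miles (5 s.f.)

2934.1 NM


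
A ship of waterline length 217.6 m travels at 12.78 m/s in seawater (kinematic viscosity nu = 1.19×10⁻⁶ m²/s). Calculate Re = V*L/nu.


Formula: Re = V * L / nu
Step 1 — V * L = 12.78 * 217.6 = 2780.928 m^2/s
Step 2 — Re = 2780.928 / 1.19e-6 = 2.34e+09

2.34e+09


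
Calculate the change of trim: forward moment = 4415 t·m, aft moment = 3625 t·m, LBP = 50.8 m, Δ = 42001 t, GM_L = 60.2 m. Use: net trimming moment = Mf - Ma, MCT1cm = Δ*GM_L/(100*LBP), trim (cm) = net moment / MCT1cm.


Formula: net trimming moment = Mf - Ma; MCT1cm = Δ*GM_L/(100*LBP); trim = net moment / MCT1cm
Step 1 — net trimming moment = 4415 - 3625 = 790 t·m
Step 2 — MCT1cm = 42001 * 60.2 / (100 * 50.8) = 497.7284 t·m/cm
Step 3 — trim = 790 / 497.7284 ≈ 1.5872 cm (5 s.f.)

1.5872 cm


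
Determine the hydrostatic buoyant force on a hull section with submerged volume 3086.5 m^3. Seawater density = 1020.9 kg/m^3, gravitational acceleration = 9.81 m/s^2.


Formula: Fb = rho * g * V
Substituting: Fb = 1020.9 * 9.81 * 3086.5
Intermediate: 1020.9 * 9.81 = 10015.029
Result: Fb = 10015.029 * 3086.5 ≈ 30911000 N (5 s.f.)

30911000 N


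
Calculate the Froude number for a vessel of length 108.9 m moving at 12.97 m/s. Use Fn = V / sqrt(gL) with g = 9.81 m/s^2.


Formula: Fn = V / sqrt(g * L)
Step 1 — g * L = 9.81 * 108.9 = 1068.309
Step 2 — sqrt(g * L) = sqrt(1068.309) = 32.684997
Step 3 — Fn = 12.97 / 32.684997 ≈ 0.39682 (5 s.f.)

0.39682


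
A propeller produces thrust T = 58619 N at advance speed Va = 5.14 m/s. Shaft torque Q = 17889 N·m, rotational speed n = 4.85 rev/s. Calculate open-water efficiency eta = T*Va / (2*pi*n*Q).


Formula: eta = T * Va / (2 * pi * n * Q)
Step 1 — numerator = T * Va = 58619 * 5.14 = 301301.66
Step 2 — 2 * pi * n = 2 * pi * 4.85 = 30.473449
Step 3 — denominator = 30.473449 * 17889 = 545139.53
Step 4 — eta = 301301.66 / 545139.53 ≈ 0.55271 (5 s.f.)

0.55271


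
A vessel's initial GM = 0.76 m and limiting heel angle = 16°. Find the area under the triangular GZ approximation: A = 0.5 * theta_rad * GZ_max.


Formula: GZ_max = GM * sin(theta); Area = 0.5 * theta_rad * GZ_max
Step 1 — GZ_max = 0.76 * sin(16°) = 0.76 * 0.275637 = 0.209484 m
Step 2 — theta_rad = 16 * pi/180 = 0.279253 rad
Step 3 — Area = 0.5 * 0.279253 * 0.209484 ≈ 0.029250 m·rad (5 s.f.)

0.029250 m·rad


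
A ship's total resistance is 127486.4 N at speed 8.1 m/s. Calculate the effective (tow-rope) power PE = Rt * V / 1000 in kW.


Formula: PE = Rt * V / 1000 (kW)
Step 1 — PE (W) = 127486.4 * 8.1 = 1032639.84 W
Step 2 — PE (kW) = 1032639.84 / 1000 ≈ 1032.6 kW (5 s.f.)

1032.6 kW


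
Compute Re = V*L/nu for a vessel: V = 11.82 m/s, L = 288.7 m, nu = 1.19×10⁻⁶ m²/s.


Formula: Re = V * L / nu
Step 1 — V * L = 11.82 * 288.7 = 3412.434 m^2/s
Step 2 — Re = 3412.434 / 1.19e-6 = 2.87e+09

2.87e+09


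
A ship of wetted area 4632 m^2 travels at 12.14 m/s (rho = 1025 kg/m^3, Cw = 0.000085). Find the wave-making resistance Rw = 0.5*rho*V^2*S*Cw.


Formula: Rw = 0.5 * rho * V^2 * S * Cw
Step 1 — V^2 = 12.14^2 = 147.3796
Step 2 — 0.5 * rho * V^2 = 0.5 * 1025 * 147.3796 = 75532.045
Step 3 — Rw = 75532.045 * 4632 * 0.000085 ≈ 29738 N (5 s.f.)

29738 N


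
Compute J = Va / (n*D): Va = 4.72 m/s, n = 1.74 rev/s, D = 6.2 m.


Formula: J = Va / (n * D)
Step 1 — n * D = 1.74 * 6.2 = 10.788
Step 2 — J = 4.72 / 10.788 ≈ 0.43752 (5 s.f.)

0.43752


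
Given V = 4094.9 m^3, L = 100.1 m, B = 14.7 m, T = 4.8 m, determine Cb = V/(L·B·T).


Formula: Cb = V / (L * B * T)
Step 1 — L * B * T = 100.1 * 14.7 * 4.8 = 7063.056 m^3
Step 2 — Cb = 4094.9 / 7063.056 ≈ 0.57976 (5 s.f.)

0.57976


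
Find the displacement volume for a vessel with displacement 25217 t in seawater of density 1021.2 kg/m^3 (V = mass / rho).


Formula: V = mass / rho
Step 1 — convert tonnes to kg: 25217 t * 1000 = 25217000 kg
Step 2 — V = 25217000 / 1021.2 ≈ 24693 m^3 (5 s.f.)

24693 m^3


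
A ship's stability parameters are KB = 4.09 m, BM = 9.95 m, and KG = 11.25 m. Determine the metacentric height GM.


Formula: GM = KB + BM - KG
Step 1 — KM = KB + BM = 4.09 + 9.95 = 14.04 m
Step 2 — GM = KM - KG = 14.04 - 11.25 = 2.79 m

2.79 m


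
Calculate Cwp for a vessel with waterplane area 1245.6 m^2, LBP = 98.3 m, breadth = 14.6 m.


Formula: Cwp = Aw / (L * B)
Step 1 — L * B = 98.3 * 14.6 = 1435.18 m^2
Step 2 — Cwp = 1245.6 / 1435.18 ≈ 0.86791 (5 s.f.)

0.86791


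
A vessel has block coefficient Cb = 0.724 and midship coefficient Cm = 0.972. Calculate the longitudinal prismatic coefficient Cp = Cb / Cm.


Formula: Cp = Cb / Cm
Substituting: Cp = 0.724 / 0.972
Result: Cp ≈ 0.74486 (5 s.f.)

0.74486


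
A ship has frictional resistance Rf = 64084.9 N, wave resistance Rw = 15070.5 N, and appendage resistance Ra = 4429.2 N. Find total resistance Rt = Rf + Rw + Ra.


Formula: Rt = Rf + Rw + Ra
Substituting: Rt = 64084.9 + 15070.5 + 4429.2
Result: Rt = 83584.6 N

83584.6 N


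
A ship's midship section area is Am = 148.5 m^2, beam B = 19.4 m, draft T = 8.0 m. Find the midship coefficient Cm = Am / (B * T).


Formula: Cm = Am / (B * T)
Step 1 — B * T = 19.4 * 8.0 = 155.2 m^2
Step 2 — Cm = 148.5 / 155.2 ≈ 0.95683 (5 s.f.)

0.95683


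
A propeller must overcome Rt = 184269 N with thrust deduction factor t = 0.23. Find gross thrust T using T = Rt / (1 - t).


Formula: T = Rt / (1 - t)
Step 1 — (1 - t) = 1 - 0.23 = 0.77
Step 2 — T = 184269 / 0.77 ≈ 239310 N (5 s.f.)

239310 N


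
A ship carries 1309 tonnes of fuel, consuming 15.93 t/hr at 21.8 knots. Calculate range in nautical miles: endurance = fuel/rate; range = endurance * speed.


Formula: endurance = fuel / rate; range = endurance * speed
Step 1 — endurance = 1309 / 15.93 = 82.172 hours
Step 2 — range = 82.172 * 21.8 ≈ 1791.3 nautical miles (5 s.f.)

1791.3 NM


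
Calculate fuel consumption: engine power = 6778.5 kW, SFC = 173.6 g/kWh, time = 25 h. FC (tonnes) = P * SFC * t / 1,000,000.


Formula: FC (tonnes) = P * SFC * t / 1,000,000
Step 1 — P * SFC * t = 6778.5 * 173.6 * 25 = 29418690.0 g
Step 2 — FC (tonnes) = 29418690.0 / 1,000,000 ≈ 29.419 tonnes (5 s.f.)

29.419 tonnes


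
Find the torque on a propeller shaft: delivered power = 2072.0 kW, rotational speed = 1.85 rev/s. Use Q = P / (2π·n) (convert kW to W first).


Formula: Q = P_W / (2 * pi * n)
Step 1 — P_W = 2072.0 kW * 1000 = 2072000.0 W
Step 2 — 2 * pi * n = 2 * pi * 1.85 = 11.623893
Step 3 — Q = 2072000.0 / 11.623893 ≈ 178250 N·m (5 s.f.)

178250 N·m


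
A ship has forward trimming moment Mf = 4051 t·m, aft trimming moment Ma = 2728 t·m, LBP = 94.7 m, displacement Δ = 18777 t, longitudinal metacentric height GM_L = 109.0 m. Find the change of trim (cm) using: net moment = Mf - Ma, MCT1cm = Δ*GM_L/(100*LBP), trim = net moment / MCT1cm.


Formula: net trimming moment = Mf - Ma; MCT1cm = Δ*GM_L/(100*LBP); trim = net moment / MCT1cm
Step 1 — net trimming moment = 4051 - 2728 = 1323 t·m
Step 2 — MCT1cm = 18777 * 109.0 / (100 * 94.7) = 216.1239 t·m/cm
Step 3 — trim = 1323 / 216.1239 ≈ 6.1215 cm (5 s.f.)

6.1215 cm


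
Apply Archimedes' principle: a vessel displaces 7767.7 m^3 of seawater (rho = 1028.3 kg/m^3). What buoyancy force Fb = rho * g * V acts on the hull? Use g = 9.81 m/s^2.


Formula: Fb = rho * g * V
Substituting: Fb = 1028.3 * 9.81 * 7767.7
Intermediate: 1028.3 * 9.81 = 10087.623
Result: Fb = 10087.623 * 7767.7 ≈ 78358000 N (5 s.f.)

78358000 N


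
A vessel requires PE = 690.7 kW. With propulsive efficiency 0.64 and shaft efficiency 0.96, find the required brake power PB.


Formula: PB = PE / (eta_D * eta_S)
Step 1 — combined efficiency = eta_D * eta_S = 0.64 * 0.96 = 0.6144
Step 2 — PB = 690.7 / 0.6144 ≈ 1124.2 kW (5 s.f.)

1124.2 kW


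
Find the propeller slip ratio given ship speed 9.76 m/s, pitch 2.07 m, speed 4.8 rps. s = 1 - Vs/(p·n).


Formula: s = 1 - Vs / (p * n)
Step 1 — p * n = 2.07 * 4.8 = 9.936
Step 2 — Vs / (p*n) = 9.76 / 9.936 = 0.982287 (6 d.p.)
Step 3 — s = 1 - 0.982287 = 0.017713

0.017713


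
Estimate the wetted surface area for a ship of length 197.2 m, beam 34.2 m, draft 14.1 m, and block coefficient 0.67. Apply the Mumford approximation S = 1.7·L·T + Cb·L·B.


Formula: S = 1.7*L*T + V/T with V = Cb*L*B*T, i.e. S = L * (1.7*T + Cb*B)
Step 1 — 1.7*T = 1.7 * 14.1 = 23.97 m
Step 2 — Cb*B = 0.67 * 34.2 = 22.914 m
Step 3 — 1.7*T + Cb*B = 23.97 + 22.914 = 46.884 m
Step 4 — S = 197.2 * 46.884 ≈ 9245.5 m^2 (5 s.f.)

9245.5 m^2


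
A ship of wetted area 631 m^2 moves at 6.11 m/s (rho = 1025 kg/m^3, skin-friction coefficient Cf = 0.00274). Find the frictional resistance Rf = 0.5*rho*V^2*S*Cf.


Formula: Rf = 0.5 * rho * V^2 * S * Cf
Step 1 — V^2 = 6.11^2 = 37.3321
Step 2 — 0.5 * rho * V^2 = 0.5 * 1025 * 37.3321 = 19132.70125
Step 3 — Rf = 19132.70125 * 631 * 0.00274 ≈ 33079 N (5 s.f.)

33079 N


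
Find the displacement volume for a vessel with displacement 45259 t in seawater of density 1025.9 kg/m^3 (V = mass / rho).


Formula: V = mass / rho
Step 1 — convert tonnes to kg: 45259 t * 1000 = 45259000 kg
Step 2 — V = 45259000 / 1025.9 ≈ 44116 m^3 (5 s.f.)

44116 m^3


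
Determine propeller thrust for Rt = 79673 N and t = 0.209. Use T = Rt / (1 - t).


Formula: T = Rt / (1 - t)
Step 1 — (1 - t) = 1 - 0.209 = 0.791
Step 2 — T = 79673 / 0.791 ≈ 100720 N (5 s.f.)

100720 N


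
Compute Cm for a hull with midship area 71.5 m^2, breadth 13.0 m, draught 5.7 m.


Formula: Cm = Am / (B * T)
Step 1 — B * T = 13.0 * 5.7 = 74.1 m^2
Step 2 — Cm = 71.5 / 74.1 ≈ 0.96491 (5 s.f.)

0.96491


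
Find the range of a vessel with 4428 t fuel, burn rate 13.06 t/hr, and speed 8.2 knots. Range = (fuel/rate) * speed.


Formula: endurance = fuel / rate; range = endurance * speed
Step 1 — endurance = 4428 / 13.06 = 339.0505 hours
Step 2 — range = 339.0505 * 8.2 ≈ 2780.2 nautical miles (5 s.f.)

2780.2 NM


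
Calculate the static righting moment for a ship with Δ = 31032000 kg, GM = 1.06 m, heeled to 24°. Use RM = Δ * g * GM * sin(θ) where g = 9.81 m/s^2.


Formula: GZ = GM * sin(theta); RM = disp * g * GZ
Step 1 — GZ = 1.06 * sin(24°) = 1.06 * 0.406737 = 0.431141 m
Step 2 — RM = 31032000 * 9.81 * 0.431141 ≈ 131250000 N·m (5 s.f.)

131250000 N·m


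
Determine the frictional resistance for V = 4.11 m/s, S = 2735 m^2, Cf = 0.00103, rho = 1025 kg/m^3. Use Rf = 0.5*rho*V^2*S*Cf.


Formula: Rf = 0.5 * rho * V^2 * S * Cf
Step 1 — V^2 = 4.11^2 = 16.8921
Step 2 — 0.5 * rho * V^2 = 0.5 * 1025 * 16.8921 = 8657.20125
Step 3 — Rf = 8657.20125 * 2735 * 0.00103 ≈ 24388 N (5 s.f.)

24388 N


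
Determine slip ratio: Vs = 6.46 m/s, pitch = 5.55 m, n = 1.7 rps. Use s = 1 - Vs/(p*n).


Formula: s = 1 - Vs / (p * n)
Step 1 — p * n = 5.55 * 1.7 = 9.435
Step 2 — Vs / (p*n) = 6.46 / 9.435 = 0.684685 (6 d.p.)
Step 3 — s = 1 - 0.684685 = 0.315315

0.315315


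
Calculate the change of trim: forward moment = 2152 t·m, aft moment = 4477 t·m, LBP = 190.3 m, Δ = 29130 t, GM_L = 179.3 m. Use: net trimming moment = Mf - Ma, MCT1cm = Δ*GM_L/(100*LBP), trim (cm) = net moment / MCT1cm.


Formula: net trimming moment = Mf - Ma; MCT1cm = Δ*GM_L/(100*LBP); trim = net moment / MCT1cm
Step 1 — net trimming moment = 2152 - 4477 = -2325 t·m
Step 2 — MCT1cm = 29130 * 179.3 / (100 * 190.3) = 274.4618 t·m/cm
Step 3 — trim = -2325 / 274.4618 ≈ -8.4711 cm (5 s.f.)

-8.4711 cm


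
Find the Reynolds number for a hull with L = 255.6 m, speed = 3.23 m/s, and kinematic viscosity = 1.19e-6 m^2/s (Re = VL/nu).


Formula: Re = V * L / nu
Step 1 — V * L = 3.23 * 255.6 = 825.588 m^2/s
Step 2 — Re = 825.588 / 1.19e-6 = 6.94e+08

6.94e+08


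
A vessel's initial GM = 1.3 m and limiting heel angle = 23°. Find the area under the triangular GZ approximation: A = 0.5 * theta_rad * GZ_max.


Formula: GZ_max = GM * sin(theta); Area = 0.5 * theta_rad * GZ_max
Step 1 — GZ_max = 1.3 * sin(23°) = 1.3 * 0.390731 = 0.50795 m
Step 2 — theta_rad = 23 * pi/180 = 0.401426 rad
Step 3 — Area = 0.5 * 0.401426 * 0.50795 ≈ 0.10195 m·rad (5 s.f.)

0.10195 m·rad


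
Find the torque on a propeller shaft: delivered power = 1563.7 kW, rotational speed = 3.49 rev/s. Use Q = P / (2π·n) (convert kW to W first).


Formula: Q = P_W / (2 * pi * n)
Step 1 — P_W = 1563.7 kW * 1000 = 1563700.0 W
Step 2 — 2 * pi * n = 2 * pi * 3.49 = 21.928317
Step 3 — Q = 1563700.0 / 21.928317 ≈ 71310 N·m (5 s.f.)

71310 N·m


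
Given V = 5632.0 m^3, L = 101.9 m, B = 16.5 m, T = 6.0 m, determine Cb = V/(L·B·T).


Formula: Cb = V / (L * B * T)
Step 1 — L * B * T = 101.9 * 16.5 * 6.0 = 10088.1 m^3
Step 2 — Cb = 5632.0 / 10088.1 ≈ 0.55828 (5 s.f.)

0.55828


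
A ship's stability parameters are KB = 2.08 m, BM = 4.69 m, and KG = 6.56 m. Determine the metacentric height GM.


Formula: GM = KB + BM - KG
Step 1 — KM = KB + BM = 2.08 + 4.69 = 6.77 m
Step 2 — GM = KM - KG = 6.77 - 6.56 = 0.21 m

0.21 m


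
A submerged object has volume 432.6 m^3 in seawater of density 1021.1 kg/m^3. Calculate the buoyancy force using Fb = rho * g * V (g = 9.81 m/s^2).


Formula: Fb = rho * g * V
Substituting: Fb = 1021.1 * 9.81 * 432.6
Intermediate: 1021.1 * 9.81 = 10016.991
Result: Fb = 10016.991 * 432.6 ≈ 4333400 N (5 s.f.)

4333400 N


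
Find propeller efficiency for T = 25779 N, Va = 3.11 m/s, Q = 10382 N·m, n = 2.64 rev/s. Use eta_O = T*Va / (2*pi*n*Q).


Formula: eta = T * Va / (2 * pi * n * Q)
Step 1 — numerator = T * Va = 25779 * 3.11 = 80172.69
Step 2 — 2 * pi * n = 2 * pi * 2.64 = 16.587609
Step 3 — denominator = 16.587609 * 10382 = 172212.56
Step 4 — eta = 80172.69 / 172212.56 ≈ 0.46554 (5 s.f.)

0.46554


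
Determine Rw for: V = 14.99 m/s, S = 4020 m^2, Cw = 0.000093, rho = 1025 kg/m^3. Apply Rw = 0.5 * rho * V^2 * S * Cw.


Formula: Rw = 0.5 * rho * V^2 * S * Cw
Step 1 — V^2 = 14.99^2 = 224.7001
Step 2 — 0.5 * rho * V^2 = 0.5 * 1025 * 224.7001 = 115158.80125
Step 3 — Rw = 115158.80125 * 4020 * 0.000093 ≈ 43053 N (5 s.f.)

43053 N


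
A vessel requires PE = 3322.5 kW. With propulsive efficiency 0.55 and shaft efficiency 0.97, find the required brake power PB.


Formula: PB = PE / (eta_D * eta_S)
Step 1 — combined efficiency = eta_D * eta_S = 0.55 * 0.97 = 0.5335
Step 2 — PB = 3322.5 / 0.5335 ≈ 6227.7 kW (5 s.f.)

6227.7 kW


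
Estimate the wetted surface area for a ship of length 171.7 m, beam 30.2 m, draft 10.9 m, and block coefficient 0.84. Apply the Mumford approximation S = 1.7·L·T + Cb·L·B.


Formula: S = 1.7*L*T + V/T with V = Cb*L*B*T, i.e. S = L * (1.7*T + Cb*B)
Step 1 — 1.7*T = 1.7 * 10.9 = 18.53 m
Step 2 — Cb*B = 0.84 * 30.2 = 25.368 m
Step 3 — 1.7*T + Cb*B = 18.53 + 25.368 = 43.898 m
Step 4 — S = 171.7 * 43.898 ≈ 7537.3 m^2 (5 s.f.)

7537.3 m^2


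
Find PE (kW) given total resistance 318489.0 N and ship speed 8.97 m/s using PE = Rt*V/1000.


Formula: PE = Rt * V / 1000 (kW)
Step 1 — PE (W) = 318489.0 * 8.97 = 2856846.33 W
Step 2 — PE (kW) = 2856846.33 / 1000 ≈ 2856.8 kW (5 s.f.)

2856.8 kW


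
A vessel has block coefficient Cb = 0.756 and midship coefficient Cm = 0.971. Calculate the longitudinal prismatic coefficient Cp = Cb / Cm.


Formula: Cp = Cb / Cm
Substituting: Cp = 0.756 / 0.971
Result: Cp ≈ 0.77858 (5 s.f.)

0.77858


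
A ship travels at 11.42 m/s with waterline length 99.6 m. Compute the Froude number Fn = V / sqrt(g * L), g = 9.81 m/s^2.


Formula: Fn = V / sqrt(g * L)
Step 1 — g * L = 9.81 * 99.6 = 977.076
Step 2 — sqrt(g * L) = sqrt(977.076) = 31.258215
Step 3 — Fn = 11.42 / 31.258215 ≈ 0.36534 (5 s.f.)

0.36534


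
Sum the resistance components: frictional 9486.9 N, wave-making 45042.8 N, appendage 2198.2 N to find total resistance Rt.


Formula: Rt = Rf + Rw + Ra
Substituting: Rt = 9486.9 + 45042.8 + 2198.2
Result: Rt = 56727.9 N

56727.9 N


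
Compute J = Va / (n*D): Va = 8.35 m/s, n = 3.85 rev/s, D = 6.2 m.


Formula: J = Va / (n * D)
Step 1 — n * D = 3.85 * 6.2 = 23.87
Step 2 — J = 8.35 / 23.87 ≈ 0.34981 (5 s.f.)

0.34981


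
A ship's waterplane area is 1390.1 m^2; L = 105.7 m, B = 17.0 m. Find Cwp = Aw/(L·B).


Formula: Cwp = Aw / (L * B)
Step 1 — L * B = 105.7 * 17.0 = 1796.9 m^2
Step 2 — Cwp = 1390.1 / 1796.9 ≈ 0.77361 (5 s.f.)

0.77361


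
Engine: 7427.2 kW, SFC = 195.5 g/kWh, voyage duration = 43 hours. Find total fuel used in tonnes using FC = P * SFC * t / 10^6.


Formula: FC (tonnes) = P * SFC * t / 1,000,000
Step 1 — P * SFC * t = 7427.2 * 195.5 * 43 = 62436756.8 g
Step 2 — FC (tonnes) = 62436756.8 / 1,000,000 ≈ 62.437 tonnes (5 s.f.)

62.437 tonnes


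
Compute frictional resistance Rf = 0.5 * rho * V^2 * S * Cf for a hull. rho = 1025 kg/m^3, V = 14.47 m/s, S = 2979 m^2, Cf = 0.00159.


Formula: Rf = 0.5 * rho * V^2 * S * Cf
Step 1 — V^2 = 14.47^2 = 209.3809
Step 2 — 0.5 * rho * V^2 = 0.5 * 1025 * 209.3809 = 107307.71125
Step 3 — Rf = 107307.71125 * 2979 * 0.00159 ≈ 508270 N (5 s.f.)

508270 N


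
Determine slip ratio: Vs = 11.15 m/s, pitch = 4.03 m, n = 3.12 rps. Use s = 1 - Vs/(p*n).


Formula: s = 1 - Vs / (p * n)
Step 1 — p * n = 4.03 * 3.12 = 12.5736
Step 2 — Vs / (p*n) = 11.15 / 12.5736 = 0.886779 (6 d.p.)
Step 3 — s = 1 - 0.886779 = 0.113221

0.113221


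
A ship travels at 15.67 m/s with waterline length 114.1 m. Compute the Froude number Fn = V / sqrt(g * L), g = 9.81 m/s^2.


Formula: Fn = V / sqrt(g * L)
Step 1 — g * L = 9.81 * 114.1 = 1119.321
Step 2 — sqrt(g * L) = sqrt(1119.321) = 33.456255
Step 3 — Fn = 15.67 / 33.456255 ≈ 0.46837 (5 s.f.)

0.46837


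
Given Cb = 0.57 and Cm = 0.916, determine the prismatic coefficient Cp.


Formula: Cp = Cb / Cm
Substituting: Cp = 0.57 / 0.916
Result: Cp ≈ 0.62227 (5 s.f.)

0.62227


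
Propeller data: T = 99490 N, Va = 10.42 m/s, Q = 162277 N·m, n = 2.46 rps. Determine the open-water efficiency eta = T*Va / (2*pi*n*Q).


Formula: eta = T * Va / (2 * pi * n * Q)
Step 1 — numerator = T * Va = 99490 * 10.42 = 1036685.8
Step 2 — 2 * pi * n = 2 * pi * 2.46 = 15.456636
Step 3 — denominator = 15.456636 * 162277 = 2508256.52
Step 4 — eta = 1036685.8 / 2508256.52 ≈ 0.41331 (5 s.f.)

0.41331


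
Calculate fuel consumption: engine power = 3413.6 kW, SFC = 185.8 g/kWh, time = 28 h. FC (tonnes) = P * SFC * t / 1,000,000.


Formula: FC (tonnes) = P * SFC * t / 1,000,000
Step 1 — P * SFC * t = 3413.6 * 185.8 * 28 = 17758912.64 g
Step 2 — FC (tonnes) = 17758912.64 / 1,000,000 ≈ 17.759 tonnes (5 s.f.)

17.759 tonnes


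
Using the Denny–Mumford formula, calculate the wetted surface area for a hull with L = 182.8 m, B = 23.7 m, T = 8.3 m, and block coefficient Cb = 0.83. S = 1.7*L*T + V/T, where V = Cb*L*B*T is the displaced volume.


Formula: S = 1.7*L*T + V/T with V = Cb*L*B*T, i.e. S = L * (1.7*T + Cb*B)
Step 1 — 1.7*T = 1.7 * 8.3 = 14.11 m
Step 2 — Cb*B = 0.83 * 23.7 = 19.671 m
Step 3 — 1.7*T + Cb*B = 14.11 + 19.671 = 33.781 m
Step 4 — S = 182.8 * 33.781 ≈ 6175.2 m^2 (5 s.f.)

6175.2 m^2


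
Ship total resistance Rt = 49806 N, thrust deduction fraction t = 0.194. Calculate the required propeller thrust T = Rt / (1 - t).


Formula: T = Rt / (1 - t)
Step 1 — (1 - t) = 1 - 0.194 = 0.806
Step 2 — T = 49806 / 0.806 ≈ 61794 N (5 s.f.)

61794 N


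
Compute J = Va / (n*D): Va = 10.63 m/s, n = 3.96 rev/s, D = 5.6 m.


Formula: J = Va / (n * D)
Step 1 — n * D = 3.96 * 5.6 = 22.176
Step 2 — J = 10.63 / 22.176 ≈ 0.47935 (5 s.f.)

0.47935


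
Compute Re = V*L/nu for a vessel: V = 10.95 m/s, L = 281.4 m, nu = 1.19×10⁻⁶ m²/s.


Formula: Re = V * L / nu
Step 1 — V * L = 10.95 * 281.4 = 3081.33 m^2/s
Step 2 — Re = 3081.33 / 1.19e-6 = 2.59e+09

2.59e+09


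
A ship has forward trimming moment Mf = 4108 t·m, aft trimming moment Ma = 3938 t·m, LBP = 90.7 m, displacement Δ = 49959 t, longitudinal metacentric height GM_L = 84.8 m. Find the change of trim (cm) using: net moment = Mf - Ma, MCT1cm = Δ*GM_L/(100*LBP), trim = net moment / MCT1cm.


Formula: net trimming moment = Mf - Ma; MCT1cm = Δ*GM_L/(100*LBP); trim = net moment / MCT1cm
Step 1 — net trimming moment = 4108 - 3938 = 170 t·m
Step 2 — MCT1cm = 49959 * 84.8 / (100 * 90.7) = 467.0919 t·m/cm
Step 3 — trim = 170 / 467.0919 ≈ 0.36395 cm (5 s.f.)

0.36395 cm


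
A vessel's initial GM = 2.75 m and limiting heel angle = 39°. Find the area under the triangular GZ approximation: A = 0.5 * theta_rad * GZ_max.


Formula: GZ_max = GM * sin(theta); Area = 0.5 * theta_rad * GZ_max
Step 1 — GZ_max = 2.75 * sin(39°) = 2.75 * 0.62932 = 1.73063 m
Step 2 — theta_rad = 39 * pi/180 = 0.680678 rad
Step 3 — Area = 0.5 * 0.680678 * 1.73063 ≈ 0.58900 m·rad (5 s.f.)

0.58900 m·rad


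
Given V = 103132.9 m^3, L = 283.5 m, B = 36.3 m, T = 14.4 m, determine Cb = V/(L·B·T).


Formula: Cb = V / (L * B * T)
Step 1 — L * B * T = 283.5 * 36.3 * 14.4 = 148191.12 m^3
Step 2 — Cb = 103132.9 / 148191.12 ≈ 0.69595 (5 s.f.)

0.69595


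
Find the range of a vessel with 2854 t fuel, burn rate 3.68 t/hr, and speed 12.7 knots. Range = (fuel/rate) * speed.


Formula: endurance = fuel / rate; range = endurance * speed
Step 1 — endurance = 2854 / 3.68 = 775.5435 hours
Step 2 — range = 775.5435 * 12.7 ≈ 9849.4 nautical miles (5 s.f.)

9849.4 NM


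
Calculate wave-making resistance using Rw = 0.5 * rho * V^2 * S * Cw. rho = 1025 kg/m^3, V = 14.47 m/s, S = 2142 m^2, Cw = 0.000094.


Formula: Rw = 0.5 * rho * V^2 * S * Cw
Step 1 — V^2 = 14.47^2 = 209.3809
Step 2 — 0.5 * rho * V^2 = 0.5 * 1025 * 209.3809 = 107307.71125
Step 3 — Rw = 107307.71125 * 2142 * 0.000094 ≈ 21606 N (5 s.f.)

21606 N


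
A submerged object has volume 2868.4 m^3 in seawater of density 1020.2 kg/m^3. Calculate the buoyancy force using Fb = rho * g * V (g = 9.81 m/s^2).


Formula: Fb = rho * g * V
Substituting: Fb = 1020.2 * 9.81 * 2868.4
Intermediate: 1020.2 * 9.81 = 10008.162
Result: Fb = 10008.162 * 2868.4 ≈ 28707000 N (5 s.f.)

28707000 N


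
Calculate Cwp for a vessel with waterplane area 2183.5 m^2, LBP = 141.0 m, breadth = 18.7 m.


Formula: Cwp = Aw / (L * B)
Step 1 — L * B = 141.0 * 18.7 = 2636.7 m^2
Step 2 — Cwp = 2183.5 / 2636.7 ≈ 0.82812 (5 s.f.)

0.82812


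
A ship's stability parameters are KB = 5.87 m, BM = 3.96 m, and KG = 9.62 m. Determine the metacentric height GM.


Formula: GM = KB + BM - KG
Step 1 — KM = KB + BM = 5.87 + 3.96 = 9.83 m
Step 2 — GM = KM - KG = 9.83 - 9.62 = 0.21 m

0.21 m


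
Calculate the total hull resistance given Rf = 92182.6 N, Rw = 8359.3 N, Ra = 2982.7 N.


Formula: Rt = Rf + Rw + Ra
Substituting: Rt = 92182.6 + 8359.3 + 2982.7
Result: Rt = 103524.6 N

103524.6 N


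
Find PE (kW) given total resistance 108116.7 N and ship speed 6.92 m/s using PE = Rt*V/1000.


Formula: PE = Rt * V / 1000 (kW)
Step 1 — PE (W) = 108116.7 * 6.92 = 748167.564 W
Step 2 — PE (kW) = 748167.564 / 1000 ≈ 748.17 kW (5 s.f.)

748.17 kW


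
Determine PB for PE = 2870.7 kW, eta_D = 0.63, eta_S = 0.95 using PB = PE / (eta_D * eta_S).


Formula: PB = PE / (eta_D * eta_S)
Step 1 — combined efficiency = eta_D * eta_S = 0.63 * 0.95 = 0.5985
Step 2 — PB = 2870.7 / 0.5985 ≈ 4796.5 kW (5 s.f.)

4796.5 kW


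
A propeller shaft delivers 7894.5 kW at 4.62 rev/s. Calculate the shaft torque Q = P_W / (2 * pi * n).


Formula: Q = P_W / (2 * pi * n)
Step 1 — P_W = 7894.5 kW * 1000 = 7894500.0 W
Step 2 — 2 * pi * n = 2 * pi * 4.62 = 29.028316
Step 3 — Q = 7894500.0 / 29.028316 ≈ 271960 N·m (5 s.f.)

271960 N·m


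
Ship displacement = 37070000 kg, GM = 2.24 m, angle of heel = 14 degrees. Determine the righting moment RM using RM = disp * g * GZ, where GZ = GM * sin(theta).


Formula: GZ = GM * sin(theta); RM = disp * g * GZ
Step 1 — GZ = 2.24 * sin(14°) = 2.24 * 0.241922 = 0.541905 m
Step 2 — RM = 37070000 * 9.81 * 0.541905 ≈ 197070000 N·m (5 s.f.)

197070000 N·m


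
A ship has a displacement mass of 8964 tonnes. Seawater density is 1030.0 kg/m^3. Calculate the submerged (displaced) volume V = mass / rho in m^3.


Formula: V = mass / rho
Step 1 — convert tonnes to kg: 8964 t * 1000 = 8964000 kg
Step 2 — V = 8964000 / 1030.0 ≈ 8702.9 m^3 (5 s.f.)

8702.9 m^3


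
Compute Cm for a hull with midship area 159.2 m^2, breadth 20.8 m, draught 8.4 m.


Formula: Cm = Am / (B * T)
Step 1 — B * T = 20.8 * 8.4 = 174.72 m^2
Step 2 — Cm = 159.2 / 174.72 ≈ 0.91117 (5 s.f.)

0.91117


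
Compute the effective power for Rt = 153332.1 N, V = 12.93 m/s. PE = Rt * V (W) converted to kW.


Formula: PE = Rt * V / 1000 (kW)
Step 1 — PE (W) = 153332.1 * 12.93 = 1982584.053 W
Step 2 — PE (kW) = 1982584.053 / 1000 ≈ 1982.6 kW (5 s.f.)

1982.6 kW


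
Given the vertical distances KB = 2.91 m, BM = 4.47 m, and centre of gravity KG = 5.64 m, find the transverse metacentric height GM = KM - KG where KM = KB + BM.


Formula: GM = KB + BM - KG
Step 1 — KM = KB + BM = 2.91 + 4.47 = 7.38 m
Step 2 — GM = KM - KG = 7.38 - 5.64 = 1.74 m

1.74 m


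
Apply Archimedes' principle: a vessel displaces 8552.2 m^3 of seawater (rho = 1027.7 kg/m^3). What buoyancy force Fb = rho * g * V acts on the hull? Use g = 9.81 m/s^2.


Formula: Fb = rho * g * V
Substituting: Fb = 1027.7 * 9.81 * 8552.2
Intermediate: 1027.7 * 9.81 = 10081.737
Result: Fb = 10081.737 * 8552.2 ≈ 86221000 N (5 s.f.)

86221000 N


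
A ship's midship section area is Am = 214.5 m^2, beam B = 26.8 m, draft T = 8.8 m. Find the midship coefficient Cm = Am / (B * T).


Formula: Cm = Am / (B * T)
Step 1 — B * T = 26.8 * 8.8 = 235.84 m^2
Step 2 — Cm = 214.5 / 235.84 ≈ 0.90951 (5 s.f.)

0.90951


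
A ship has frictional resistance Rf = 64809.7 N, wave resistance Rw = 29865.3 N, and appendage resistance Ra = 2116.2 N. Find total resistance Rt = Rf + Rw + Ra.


Formula: Rt = Rf + Rw + Ra
Substituting: Rt = 64809.7 + 29865.3 + 2116.2
Result: Rt = 96791.2 N

96791.2 N


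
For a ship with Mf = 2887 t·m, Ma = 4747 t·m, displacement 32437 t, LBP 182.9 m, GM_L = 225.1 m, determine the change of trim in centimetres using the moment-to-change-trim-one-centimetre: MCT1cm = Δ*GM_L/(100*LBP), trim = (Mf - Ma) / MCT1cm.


Formula: net trimming moment = Mf - Ma; MCT1cm = Δ*GM_L/(100*LBP); trim = net moment / MCT1cm
Step 1 — net trimming moment = 2887 - 4747 = -1860 t·m
Step 2 — MCT1cm = 32437 * 225.1 / (100 * 182.9) = 399.211 t·m/cm
Step 3 — trim = -1860 / 399.211 ≈ -4.6592 cm (5 s.f.)

-4.6592 cm


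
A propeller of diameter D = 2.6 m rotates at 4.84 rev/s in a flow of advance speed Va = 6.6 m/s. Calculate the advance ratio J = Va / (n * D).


Formula: J = Va / (n * D)
Step 1 — n * D = 4.84 * 2.6 = 12.584
Step 2 — J = 6.6 / 12.584 ≈ 0.52448 (5 s.f.)

0.52448


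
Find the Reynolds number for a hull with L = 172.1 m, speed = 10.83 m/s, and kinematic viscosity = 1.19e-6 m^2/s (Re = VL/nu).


Formula: Re = V * L / nu
Step 1 — V * L = 10.83 * 172.1 = 1863.843 m^2/s
Step 2 — Re = 1863.843 / 1.19e-6 = 1.57e+09

1.57e+09


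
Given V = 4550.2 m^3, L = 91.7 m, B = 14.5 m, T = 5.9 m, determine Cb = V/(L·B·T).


Formula: Cb = V / (L * B * T)
Step 1 — L * B * T = 91.7 * 14.5 * 5.9 = 7844.935 m^3
Step 2 — Cb = 4550.2 / 7844.935 ≈ 0.58002 (5 s.f.)

0.58002


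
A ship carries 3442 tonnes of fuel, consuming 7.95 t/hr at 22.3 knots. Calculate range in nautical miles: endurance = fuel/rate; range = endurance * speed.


Formula: endurance = fuel / rate; range = endurance * speed
Step 1 — endurance = 3442 / 7.95 = 432.956 hours
Step 2 — range = 432.956 * 22.3 ≈ 9654.9 nautical miles (5 s.f.)

9654.9 NM


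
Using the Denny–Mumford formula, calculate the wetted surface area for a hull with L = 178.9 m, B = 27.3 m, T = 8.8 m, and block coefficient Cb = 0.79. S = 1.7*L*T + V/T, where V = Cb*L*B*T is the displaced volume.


Formula: S = 1.7*L*T + V/T with V = Cb*L*B*T, i.e. S = L * (1.7*T + Cb*B)
Step 1 — 1.7*T = 1.7 * 8.8 = 14.96 m
Step 2 — Cb*B = 0.79 * 27.3 = 21.567 m
Step 3 — 1.7*T + Cb*B = 14.96 + 21.567 = 36.527 m
Step 4 — S = 178.9 * 36.527 ≈ 6534.7 m^2 (5 s.f.)

6534.7 m^2


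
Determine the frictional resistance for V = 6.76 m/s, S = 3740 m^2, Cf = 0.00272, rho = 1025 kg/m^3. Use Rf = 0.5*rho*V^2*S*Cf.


Formula: Rf = 0.5 * rho * V^2 * S * Cf
Step 1 — V^2 = 6.76^2 = 45.6976
Step 2 — 0.5 * rho * V^2 = 0.5 * 1025 * 45.6976 = 23420.02
Step 3 — Rf = 23420.02 * 3740 * 0.00272 ≈ 238250 N (5 s.f.)

238250 N


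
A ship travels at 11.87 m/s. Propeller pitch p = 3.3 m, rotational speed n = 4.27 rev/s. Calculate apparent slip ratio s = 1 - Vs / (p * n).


Formula: s = 1 - Vs / (p * n)
Step 1 — p * n = 3.3 * 4.27 = 14.091
Step 2 — Vs / (p*n) = 11.87 / 14.091 = 0.842382 (6 d.p.)
Step 3 — s = 1 - 0.842382 = 0.157618

0.157618


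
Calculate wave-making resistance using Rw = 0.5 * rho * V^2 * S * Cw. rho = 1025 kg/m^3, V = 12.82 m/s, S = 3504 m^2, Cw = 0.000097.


Formula: Rw = 0.5 * rho * V^2 * S * Cw
Step 1 — V^2 = 12.82^2 = 164.3524
Step 2 — 0.5 * rho * V^2 = 0.5 * 1025 * 164.3524 = 84230.605
Step 3 — Rw = 84230.605 * 3504 * 0.000097 ≈ 28629 N (5 s.f.)

28629 N


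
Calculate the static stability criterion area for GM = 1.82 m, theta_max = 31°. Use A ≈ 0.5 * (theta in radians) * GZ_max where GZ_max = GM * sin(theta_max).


Formula: GZ_max = GM * sin(theta); Area = 0.5 * theta_rad * GZ_max
Step 1 — GZ_max = 1.82 * sin(31°) = 1.82 * 0.515038 = 0.937369 m
Step 2 — theta_rad = 31 * pi/180 = 0.541052 rad
Step 3 — Area = 0.5 * 0.541052 * 0.937369 ≈ 0.25358 m·rad (5 s.f.)

0.25358 m·rad
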